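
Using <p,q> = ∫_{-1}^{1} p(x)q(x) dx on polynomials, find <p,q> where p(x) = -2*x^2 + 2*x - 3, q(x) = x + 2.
<p,q> = -40/3

Expand the product: p(x)·q(x) = -2*x^3 - 2*x^2 + x - 6.
∫_{-1}^{1} of each monomial x^k gives [2/(k+1) if k even, 0 if k odd]. Integrating term-by-term (or equivalently evaluating the antiderivative F(x) = -x^4/2 - 2*x^3/3 + x^2/2 - 6*x at the endpoints):
  F(1) − F(−1) = -20/3 − (20/3) = -40/3.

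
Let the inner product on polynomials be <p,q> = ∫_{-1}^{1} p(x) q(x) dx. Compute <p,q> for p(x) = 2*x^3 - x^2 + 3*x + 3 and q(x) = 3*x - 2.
<p,q> = -34/15

Expand the product: p(x)·q(x) = 6*x^4 - 7*x^3 + 11*x^2 + 3*x - 6.
∫_{-1}^{1} of each monomial x^k gives [2/(k+1) if k even, 0 if k odd]. Integrating term-by-term (or equivalently evaluating the antiderivative F(x) = 6*x^5/5 - 7*x^4/4 + 11*x^3/3 + 3*x^2/2 - 6*x at the endpoints):
  F(1) − F(−1) = -83/60 − (53/60) = -34/15.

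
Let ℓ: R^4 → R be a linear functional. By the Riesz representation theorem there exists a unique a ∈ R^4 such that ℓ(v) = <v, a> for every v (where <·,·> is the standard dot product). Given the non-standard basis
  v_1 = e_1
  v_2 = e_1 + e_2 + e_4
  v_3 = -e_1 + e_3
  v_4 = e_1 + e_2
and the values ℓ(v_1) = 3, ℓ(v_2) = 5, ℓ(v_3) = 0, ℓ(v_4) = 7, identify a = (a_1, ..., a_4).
a = (3, 4, 3, -2)

Write a = (a_1, ..., a_4) in the standard basis. For each basis vector v_i, ℓ(v_i) = <v_i, a> is a linear equation in the a_j's. Collect the n equations into a matrix system V a = ℓ, where row i of V is v_i (expressed in the standard basis). Since V is invertible (lower-triangular with 1s on the diagonal, up to permutation), solve by back-substitution:
  V =
[[1, 0, 0, 0],
 [1, 1, 0, 1],
 [-1, 0, 1, 0],
 [1, 1, 0, 0]]
  V a = (3, 5, 0, 7)
Solving gives a = (3, 4, 3, -2).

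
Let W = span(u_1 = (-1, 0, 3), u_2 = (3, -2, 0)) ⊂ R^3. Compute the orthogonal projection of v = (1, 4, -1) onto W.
proj_W(v) = (-119/121, 124/121, -201/121)

Set up U = [u_1 | ... | u_2] ∈ R^(3×2). The projector onto W = col(U) is P = U (U^T U)^(-1) U^T.
Compute U^T U =
  [10, -3]
  [-3, 13],
and U^T v = (-4, -5).
Solve U^T U · c = U^T v for the coefficients: c = (-67/121, -62/121). The projection is proj_W(v) = U c.
Check: (v - proj_W(v)) · u_1 = 0  (should be 0).
Check: (v - proj_W(v)) · u_2 = 0  (should be 0).
Result: proj_W(v) = (-119/121, 124/121, -201/121).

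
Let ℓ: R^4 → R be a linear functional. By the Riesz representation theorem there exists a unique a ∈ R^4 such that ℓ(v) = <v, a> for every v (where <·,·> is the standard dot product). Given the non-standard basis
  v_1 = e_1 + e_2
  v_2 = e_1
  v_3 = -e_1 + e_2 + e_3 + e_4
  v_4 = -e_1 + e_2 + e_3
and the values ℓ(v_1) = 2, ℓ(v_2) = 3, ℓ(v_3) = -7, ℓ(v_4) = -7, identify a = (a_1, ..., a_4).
a = (3, -1, -3, 0)

Write a = (a_1, ..., a_4) in the standard basis. For each basis vector v_i, ℓ(v_i) = <v_i, a> is a linear equation in the a_j's. Collect the n equations into a matrix system V a = ℓ, where row i of V is v_i (expressed in the standard basis). Since V is invertible (lower-triangular with 1s on the diagonal, up to permutation), solve by back-substitution:
  V =
[[1, 1, 0, 0],
 [1, 0, 0, 0],
 [-1, 1, 1, 1],
 [-1, 1, 1, 0]]
  V a = (2, 3, -7, -7)
Solving gives a = (3, -1, -3, 0).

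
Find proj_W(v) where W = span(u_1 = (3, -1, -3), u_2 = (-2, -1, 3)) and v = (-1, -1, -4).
proj_W(v) = (52/35, 17/70, -27/14)

Set up U = [u_1 | ... | u_2] ∈ R^(3×2). The projector onto W = col(U) is P = U (U^T U)^(-1) U^T.
Compute U^T U =
  [19, -14]
  [-14, 14],
and U^T v = (10, -9).
Solve U^T U · c = U^T v for the coefficients: c = (1/5, -31/70). The projection is proj_W(v) = U c.
Check: (v - proj_W(v)) · u_1 = 0  (should be 0).
Check: (v - proj_W(v)) · u_2 = 0  (should be 0).
Result: proj_W(v) = (52/35, 17/70, -27/14).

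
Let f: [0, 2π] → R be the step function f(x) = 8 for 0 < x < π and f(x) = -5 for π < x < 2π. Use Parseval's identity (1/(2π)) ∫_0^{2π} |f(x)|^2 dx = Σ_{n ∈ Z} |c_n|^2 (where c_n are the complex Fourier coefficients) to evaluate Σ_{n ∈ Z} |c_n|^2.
Σ |c_n|^2 = 89/2

Parseval equates the L^2 energy of f (normalised by 1/(2π)) with the ℓ^2 sum of its Fourier coefficients: (1/(2π)) ∫_0^{2π} |f|^2 = Σ |c_n|^2.
Compute the left side: (1/(2π)) [∫_0^π 8^2 dx + ∫_π^{2π} (-5)^2 dx] = (1/(2π)) · (64π + 25π) = (64 + 25)/2 = 89/2.
So Σ_{n ∈ Z} |c_n|^2 = 89/2.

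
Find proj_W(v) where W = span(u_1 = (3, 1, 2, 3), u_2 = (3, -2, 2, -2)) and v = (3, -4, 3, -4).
proj_W(v) = (813/229, -806/229, 542/229, -982/229)

Set up U = [u_1 | ... | u_2] ∈ R^(4×2). The projector onto W = col(U) is P = U (U^T U)^(-1) U^T.
Compute U^T U =
  [23, 5]
  [5, 21],
and U^T v = (-1, 31).
Solve U^T U · c = U^T v for the coefficients: c = (-88/229, 359/229). The projection is proj_W(v) = U c.
Check: (v - proj_W(v)) · u_1 = 0  (should be 0).
Check: (v - proj_W(v)) · u_2 = 0  (should be 0).
Result: proj_W(v) = (813/229, -806/229, 542/229, -982/229).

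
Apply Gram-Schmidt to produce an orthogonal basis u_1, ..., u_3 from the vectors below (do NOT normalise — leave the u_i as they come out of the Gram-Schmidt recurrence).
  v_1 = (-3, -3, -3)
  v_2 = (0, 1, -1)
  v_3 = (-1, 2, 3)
Orthogonal basis:
  u_1 = (-3, -3, -3)
  u_2 = (0, 1, -1)
  u_3 = (-7/3, 7/6, 7/6)

Apply the Gram-Schmidt recurrence
  u_1 = v_1
  u_i = v_i − Σ_{j<i} ((v_i · u_j) / (u_j · u_j)) · u_j.

Step by step this gives:
  u_1 = (-3, -3, -3)
  u_2 = (0, 1, -1)
  u_3 = (-7/3, 7/6, 7/6)

Orthogonality check:
  u_2 · u_1 = 0 (should be 0)
  u_3 · u_1 = 0 (should be 0)
  u_3 · u_2 = 0 (should be 0)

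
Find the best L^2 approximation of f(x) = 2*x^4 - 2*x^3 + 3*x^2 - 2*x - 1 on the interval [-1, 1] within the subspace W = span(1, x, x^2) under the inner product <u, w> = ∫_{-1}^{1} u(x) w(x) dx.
g(x) = 33*x^2/7 - 16*x/5 - 41/35

The best approximation g ∈ W is the orthogonal projection of f onto W. Writing g = a_0 + a_1 x + a_2 x^2, the coefficients solve the normal equations G · a = b where
  G_{ij} = <φ_i, φ_j> and b_i = <f, φ_i>, with φ_0 = 1, φ_1 = x, φ_2 = x^2.
G =
  [2, 0, 2/3]
  [0, 2/3, 0]
  [2/3, 0, 2/5],
b = (4/5, -32/15, 116/105).
Solving gives a_0 = -41/35, a_1 = -16/5, a_2 = 33/7, so
  g(x) = 33*x^2/7 - 16*x/5 - 41/35.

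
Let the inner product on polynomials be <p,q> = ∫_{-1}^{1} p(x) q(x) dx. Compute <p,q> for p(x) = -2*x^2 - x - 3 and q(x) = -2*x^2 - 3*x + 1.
<p,q> = 4/15

Expand the product: p(x)·q(x) = 4*x^4 + 8*x^3 + 7*x^2 + 8*x - 3.
∫_{-1}^{1} of each monomial x^k gives [2/(k+1) if k even, 0 if k odd]. Integrating term-by-term (or equivalently evaluating the antiderivative F(x) = 4*x^5/5 + 2*x^4 + 7*x^3/3 + 4*x^2 - 3*x at the endpoints):
  F(1) − F(−1) = 92/15 − (88/15) = 4/15.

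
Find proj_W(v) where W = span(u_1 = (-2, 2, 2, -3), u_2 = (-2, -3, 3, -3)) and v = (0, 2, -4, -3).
proj_W(v) = (-18/241, 653/241, -109/241, -27/241)

Set up U = [u_1 | ... | u_2] ∈ R^(4×2). The projector onto W = col(U) is P = U (U^T U)^(-1) U^T.
Compute U^T U =
  [21, 13]
  [13, 31],
and U^T v = (5, -9).
Solve U^T U · c = U^T v for the coefficients: c = (136/241, -127/241). The projection is proj_W(v) = U c.
Check: (v - proj_W(v)) · u_1 = 0  (should be 0).
Check: (v - proj_W(v)) · u_2 = 0  (should be 0).
Result: proj_W(v) = (-18/241, 653/241, -109/241, -27/241).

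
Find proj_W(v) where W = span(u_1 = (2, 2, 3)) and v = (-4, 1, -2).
proj_W(v) = (-24/17, -24/17, -36/17)

Set up U = [u_1 | ... | u_1] ∈ R^(3×1). The projector onto W = col(U) is P = U (U^T U)^(-1) U^T.
Compute U^T U =
  [17],
and U^T v = (-12).
Solve U^T U · c = U^T v for the coefficients: c = (-12/17). The projection is proj_W(v) = U c.
Check: (v - proj_W(v)) · u_1 = 0  (should be 0).
Result: proj_W(v) = (-24/17, -24/17, -36/17).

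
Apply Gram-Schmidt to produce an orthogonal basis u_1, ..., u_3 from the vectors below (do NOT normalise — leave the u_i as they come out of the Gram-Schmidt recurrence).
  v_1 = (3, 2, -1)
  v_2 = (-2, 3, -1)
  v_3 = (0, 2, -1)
Orthogonal basis:
  u_1 = (3, 2, -1)
  u_2 = (-31/14, 20/7, -13/14)
  u_3 = (-1/65, -1/13, -1/5)

Apply the Gram-Schmidt recurrence
  u_1 = v_1
  u_i = v_i − Σ_{j<i} ((v_i · u_j) / (u_j · u_j)) · u_j.

Step by step this gives:
  u_1 = (3, 2, -1)
  u_2 = (-31/14, 20/7, -13/14)
  u_3 = (-1/65, -1/13, -1/5)

Orthogonality check:
  u_2 · u_1 = 0 (should be 0)
  u_3 · u_1 = 0 (should be 0)
  u_3 · u_2 = 0 (should be 0)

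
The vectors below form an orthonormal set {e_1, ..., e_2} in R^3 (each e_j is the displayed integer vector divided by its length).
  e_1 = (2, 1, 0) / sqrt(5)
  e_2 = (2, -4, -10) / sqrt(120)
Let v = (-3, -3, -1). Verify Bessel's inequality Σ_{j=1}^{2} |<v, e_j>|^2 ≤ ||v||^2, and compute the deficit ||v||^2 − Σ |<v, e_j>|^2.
Σ |<v, e_j>|^2 = 55/3; ||v||^2 = 19; deficit = 2/3

Write each e_j = u_j / sqrt(<u_j, u_j>) where u_j is the displayed integer vector. Then <v, e_j> = <v, u_j> / sqrt(<u_j, u_j>), so |<v, e_j>|^2 = <v, u_j>^2 / <u_j, u_j>.
Coefficients: <v, e_1> = -9/sqrt(5), <v, e_2> = 16/sqrt(120).
Square and sum: Σ |<v, e_j>|^2 = 55/3.
Compute ||v||^2 = v·v = 19.
Deficit = 19 − 55/3 = 2/3 ≥ 0, confirming Bessel's inequality. (The deficit equals ||v − Σ <v,e_j> e_j||^2, the squared distance from v to span{e_j}.)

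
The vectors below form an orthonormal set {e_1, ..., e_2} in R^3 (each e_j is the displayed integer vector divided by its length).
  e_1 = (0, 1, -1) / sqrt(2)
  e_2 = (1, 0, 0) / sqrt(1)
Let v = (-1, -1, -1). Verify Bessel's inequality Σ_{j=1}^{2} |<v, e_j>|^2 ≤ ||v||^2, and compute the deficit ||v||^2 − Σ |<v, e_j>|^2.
Σ |<v, e_j>|^2 = 1; ||v||^2 = 3; deficit = 2

Write each e_j = u_j / sqrt(<u_j, u_j>) where u_j is the displayed integer vector. Then <v, e_j> = <v, u_j> / sqrt(<u_j, u_j>), so |<v, e_j>|^2 = <v, u_j>^2 / <u_j, u_j>.
Coefficients: <v, e_1> = 0/sqrt(2), <v, e_2> = -1/sqrt(1).
Square and sum: Σ |<v, e_j>|^2 = 1.
Compute ||v||^2 = v·v = 3.
Deficit = 3 − 1 = 2 ≥ 0, confirming Bessel's inequality. (The deficit equals ||v − Σ <v,e_j> e_j||^2, the squared distance from v to span{e_j}.)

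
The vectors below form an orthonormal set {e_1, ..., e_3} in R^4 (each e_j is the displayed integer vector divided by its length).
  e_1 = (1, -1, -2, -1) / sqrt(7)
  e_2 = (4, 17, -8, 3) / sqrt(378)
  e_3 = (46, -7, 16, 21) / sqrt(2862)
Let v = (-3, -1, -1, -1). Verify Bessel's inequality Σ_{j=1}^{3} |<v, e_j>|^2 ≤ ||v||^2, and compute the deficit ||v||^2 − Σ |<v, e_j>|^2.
Σ |<v, e_j>|^2 = 611/53; ||v||^2 = 12; deficit = 25/53

Write each e_j = u_j / sqrt(<u_j, u_j>) where u_j is the displayed integer vector. Then <v, e_j> = <v, u_j> / sqrt(<u_j, u_j>), so |<v, e_j>|^2 = <v, u_j>^2 / <u_j, u_j>.
Coefficients: <v, e_1> = 1/sqrt(7), <v, e_2> = -24/sqrt(378), <v, e_3> = -168/sqrt(2862).
Square and sum: Σ |<v, e_j>|^2 = 611/53.
Compute ||v||^2 = v·v = 12.
Deficit = 12 − 611/53 = 25/53 ≥ 0, confirming Bessel's inequality. (The deficit equals ||v − Σ <v,e_j> e_j||^2, the squared distance from v to span{e_j}.)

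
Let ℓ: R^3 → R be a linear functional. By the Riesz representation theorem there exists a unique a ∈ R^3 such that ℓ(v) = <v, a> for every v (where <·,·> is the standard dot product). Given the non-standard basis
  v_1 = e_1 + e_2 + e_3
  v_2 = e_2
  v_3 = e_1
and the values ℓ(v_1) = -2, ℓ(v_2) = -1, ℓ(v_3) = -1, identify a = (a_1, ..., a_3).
a = (-1, -1, 0)

Write a = (a_1, ..., a_3) in the standard basis. For each basis vector v_i, ℓ(v_i) = <v_i, a> is a linear equation in the a_j's. Collect the n equations into a matrix system V a = ℓ, where row i of V is v_i (expressed in the standard basis). Since V is invertible (lower-triangular with 1s on the diagonal, up to permutation), solve by back-substitution:
  V =
[[1, 1, 1],
 [0, 1, 0],
 [1, 0, 0]]
  V a = (-2, -1, -1)
Solving gives a = (-1, -1, 0).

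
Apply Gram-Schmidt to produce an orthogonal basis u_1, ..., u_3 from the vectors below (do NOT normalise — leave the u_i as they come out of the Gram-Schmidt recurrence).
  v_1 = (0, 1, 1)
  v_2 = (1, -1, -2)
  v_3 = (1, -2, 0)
Orthogonal basis:
  u_1 = (0, 1, 1)
  u_2 = (1, 1/2, -1/2)
  u_3 = (1, -1, 1)

Apply the Gram-Schmidt recurrence
  u_1 = v_1
  u_i = v_i − Σ_{j<i} ((v_i · u_j) / (u_j · u_j)) · u_j.

Step by step this gives:
  u_1 = (0, 1, 1)
  u_2 = (1, 1/2, -1/2)
  u_3 = (1, -1, 1)

Orthogonality check:
  u_2 · u_1 = 0 (should be 0)
  u_3 · u_1 = 0 (should be 0)
  u_3 · u_2 = 0 (should be 0)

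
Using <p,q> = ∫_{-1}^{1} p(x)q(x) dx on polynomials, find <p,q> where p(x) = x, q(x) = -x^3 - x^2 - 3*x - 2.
<p,q> = -12/5

Expand the product: p(x)·q(x) = -x^4 - x^3 - 3*x^2 - 2*x.
∫_{-1}^{1} of each monomial x^k gives [2/(k+1) if k even, 0 if k odd]. Integrating term-by-term (or equivalently evaluating the antiderivative F(x) = -x^5/5 - x^4/4 - x^3 - x^2 at the endpoints):
  F(1) − F(−1) = -49/20 − (-1/20) = -12/5.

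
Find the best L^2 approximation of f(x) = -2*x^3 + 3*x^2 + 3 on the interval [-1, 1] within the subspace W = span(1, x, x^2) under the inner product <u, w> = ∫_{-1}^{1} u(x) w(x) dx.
g(x) = 3*x^2 - 6*x/5 + 3

The best approximation g ∈ W is the orthogonal projection of f onto W. Writing g = a_0 + a_1 x + a_2 x^2, the coefficients solve the normal equations G · a = b where
  G_{ij} = <φ_i, φ_j> and b_i = <f, φ_i>, with φ_0 = 1, φ_1 = x, φ_2 = x^2.
G =
  [2, 0, 2/3]
  [0, 2/3, 0]
  [2/3, 0, 2/5],
b = (8, -4/5, 16/5).
Solving gives a_0 = 3, a_1 = -6/5, a_2 = 3, so
  g(x) = 3*x^2 - 6*x/5 + 3.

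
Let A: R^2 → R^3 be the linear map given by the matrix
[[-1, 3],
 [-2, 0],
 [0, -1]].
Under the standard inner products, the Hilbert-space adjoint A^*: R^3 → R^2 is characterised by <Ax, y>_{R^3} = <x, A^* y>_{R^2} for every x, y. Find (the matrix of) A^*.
A^* = A^T =
[[-1, -2, 0],
 [3, 0, -1]]

For real matrices with standard dot products, the defining identity <Ax, y> = <x, A^* y> gives (Ax)^T y = x^T (A^*) y, i.e. x^T A^T y = x^T (A^*) y. Since this holds for all x, y, we must have A^* = A^T. Therefore
A^* =
[[-1, -2, 0],
 [3, 0, -1]].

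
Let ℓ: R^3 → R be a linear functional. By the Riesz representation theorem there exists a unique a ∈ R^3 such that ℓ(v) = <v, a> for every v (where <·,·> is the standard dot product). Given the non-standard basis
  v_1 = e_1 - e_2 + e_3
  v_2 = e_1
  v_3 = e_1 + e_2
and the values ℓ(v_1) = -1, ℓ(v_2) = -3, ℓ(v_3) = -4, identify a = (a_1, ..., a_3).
a = (-3, -1, 1)

Write a = (a_1, ..., a_3) in the standard basis. For each basis vector v_i, ℓ(v_i) = <v_i, a> is a linear equation in the a_j's. Collect the n equations into a matrix system V a = ℓ, where row i of V is v_i (expressed in the standard basis). Since V is invertible (lower-triangular with 1s on the diagonal, up to permutation), solve by back-substitution:
  V =
[[1, -1, 1],
 [1, 0, 0],
 [1, 1, 0]]
  V a = (-1, -3, -4)
Solving gives a = (-3, -1, 1).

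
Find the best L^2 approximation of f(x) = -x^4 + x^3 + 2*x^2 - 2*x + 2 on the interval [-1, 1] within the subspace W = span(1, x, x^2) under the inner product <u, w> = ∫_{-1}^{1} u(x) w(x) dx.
g(x) = 8*x^2/7 - 7*x/5 + 73/35

The best approximation g ∈ W is the orthogonal projection of f onto W. Writing g = a_0 + a_1 x + a_2 x^2, the coefficients solve the normal equations G · a = b where
  G_{ij} = <φ_i, φ_j> and b_i = <f, φ_i>, with φ_0 = 1, φ_1 = x, φ_2 = x^2.
G =
  [2, 0, 2/3]
  [0, 2/3, 0]
  [2/3, 0, 2/5],
b = (74/15, -14/15, 194/105).
Solving gives a_0 = 73/35, a_1 = -7/5, a_2 = 8/7, so
  g(x) = 8*x^2/7 - 7*x/5 + 73/35.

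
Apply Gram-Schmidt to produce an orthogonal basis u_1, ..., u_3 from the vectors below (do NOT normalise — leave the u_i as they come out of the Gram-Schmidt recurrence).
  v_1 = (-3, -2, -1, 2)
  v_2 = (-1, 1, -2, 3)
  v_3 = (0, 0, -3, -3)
Orthogonal basis:
  u_1 = (-3, -2, -1, 2)
  u_2 = (1/2, 2, -3/2, 2)
  u_3 = (-3/7, -1/21, -71/21, -50/21)

Apply the Gram-Schmidt recurrence
  u_1 = v_1
  u_i = v_i − Σ_{j<i} ((v_i · u_j) / (u_j · u_j)) · u_j.

Step by step this gives:
  u_1 = (-3, -2, -1, 2)
  u_2 = (1/2, 2, -3/2, 2)
  u_3 = (-3/7, -1/21, -71/21, -50/21)

Orthogonality check:
  u_2 · u_1 = 0 (should be 0)
  u_3 · u_1 = 0 (should be 0)
  u_3 · u_2 = 0 (should be 0)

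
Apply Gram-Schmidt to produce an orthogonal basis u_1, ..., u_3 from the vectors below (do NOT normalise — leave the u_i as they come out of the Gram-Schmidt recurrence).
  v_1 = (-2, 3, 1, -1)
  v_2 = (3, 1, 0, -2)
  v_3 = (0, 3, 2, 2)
Orthogonal basis:
  u_1 = (-2, 3, 1, -1)
  u_2 = (43/15, 6/5, 1/15, -31/15)
  u_3 = (268/209, 258/209, 293/209, 531/209)

Apply the Gram-Schmidt recurrence
  u_1 = v_1
  u_i = v_i − Σ_{j<i} ((v_i · u_j) / (u_j · u_j)) · u_j.

Step by step this gives:
  u_1 = (-2, 3, 1, -1)
  u_2 = (43/15, 6/5, 1/15, -31/15)
  u_3 = (268/209, 258/209, 293/209, 531/209)

Orthogonality check:
  u_2 · u_1 = 0 (should be 0)
  u_3 · u_1 = 0 (should be 0)
  u_3 · u_2 = 0 (should be 0)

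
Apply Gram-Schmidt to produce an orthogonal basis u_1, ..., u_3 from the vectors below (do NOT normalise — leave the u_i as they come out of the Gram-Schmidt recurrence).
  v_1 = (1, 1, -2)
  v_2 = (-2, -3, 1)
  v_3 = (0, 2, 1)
Orthogonal basis:
  u_1 = (1, 1, -2)
  u_2 = (-5/6, -11/6, -4/3)
  u_3 = (-5/7, 3/7, -1/7)

Apply the Gram-Schmidt recurrence
  u_1 = v_1
  u_i = v_i − Σ_{j<i} ((v_i · u_j) / (u_j · u_j)) · u_j.

Step by step this gives:
  u_1 = (1, 1, -2)
  u_2 = (-5/6, -11/6, -4/3)
  u_3 = (-5/7, 3/7, -1/7)

Orthogonality check:
  u_2 · u_1 = 0 (should be 0)
  u_3 · u_1 = 0 (should be 0)
  u_3 · u_2 = 0 (should be 0)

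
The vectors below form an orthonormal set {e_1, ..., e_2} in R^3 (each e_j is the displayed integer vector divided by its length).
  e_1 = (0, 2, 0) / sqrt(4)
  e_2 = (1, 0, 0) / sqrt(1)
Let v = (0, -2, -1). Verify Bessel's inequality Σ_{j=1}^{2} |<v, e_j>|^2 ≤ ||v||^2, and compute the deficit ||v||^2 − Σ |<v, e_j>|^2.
Σ |<v, e_j>|^2 = 4; ||v||^2 = 5; deficit = 1

Write each e_j = u_j / sqrt(<u_j, u_j>) where u_j is the displayed integer vector. Then <v, e_j> = <v, u_j> / sqrt(<u_j, u_j>), so |<v, e_j>|^2 = <v, u_j>^2 / <u_j, u_j>.
Coefficients: <v, e_1> = -4/sqrt(4), <v, e_2> = 0/sqrt(1).
Square and sum: Σ |<v, e_j>|^2 = 4.
Compute ||v||^2 = v·v = 5.
Deficit = 5 − 4 = 1 ≥ 0, confirming Bessel's inequality. (The deficit equals ||v − Σ <v,e_j> e_j||^2, the squared distance from v to span{e_j}.)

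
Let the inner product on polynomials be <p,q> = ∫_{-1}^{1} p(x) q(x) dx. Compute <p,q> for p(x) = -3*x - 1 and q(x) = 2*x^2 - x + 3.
<p,q> = -16/3

Expand the product: p(x)·q(x) = -6*x^3 + x^2 - 8*x - 3.
∫_{-1}^{1} of each monomial x^k gives [2/(k+1) if k even, 0 if k odd]. Integrating term-by-term (or equivalently evaluating the antiderivative F(x) = -3*x^4/2 + x^3/3 - 4*x^2 - 3*x at the endpoints):
  F(1) − F(−1) = -49/6 − (-17/6) = -16/3.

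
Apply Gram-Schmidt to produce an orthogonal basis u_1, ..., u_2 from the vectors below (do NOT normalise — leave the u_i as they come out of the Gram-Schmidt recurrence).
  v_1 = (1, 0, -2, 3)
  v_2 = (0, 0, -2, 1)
Orthogonal basis:
  u_1 = (1, 0, -2, 3)
  u_2 = (-1/2, 0, -1, -1/2)

Apply the Gram-Schmidt recurrence
  u_1 = v_1
  u_i = v_i − Σ_{j<i} ((v_i · u_j) / (u_j · u_j)) · u_j.

Step by step this gives:
  u_1 = (1, 0, -2, 3)
  u_2 = (-1/2, 0, -1, -1/2)

Orthogonality check:
  u_2 · u_1 = 0 (should be 0)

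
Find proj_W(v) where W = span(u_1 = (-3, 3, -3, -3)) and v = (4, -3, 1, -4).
proj_W(v) = (1, -1, 1, 1)

Set up U = [u_1 | ... | u_1] ∈ R^(4×1). The projector onto W = col(U) is P = U (U^T U)^(-1) U^T.
Compute U^T U =
  [36],
and U^T v = (-12).
Solve U^T U · c = U^T v for the coefficients: c = (-1/3). The projection is proj_W(v) = U c.
Check: (v - proj_W(v)) · u_1 = 0  (should be 0).
Result: proj_W(v) = (1, -1, 1, 1).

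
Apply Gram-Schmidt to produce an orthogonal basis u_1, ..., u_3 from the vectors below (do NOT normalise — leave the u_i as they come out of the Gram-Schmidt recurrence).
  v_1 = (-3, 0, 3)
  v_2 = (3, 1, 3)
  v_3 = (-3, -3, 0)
Orthogonal basis:
  u_1 = (-3, 0, 3)
  u_2 = (3, 1, 3)
  u_3 = (15/38, -45/19, 15/38)

Apply the Gram-Schmidt recurrence
  u_1 = v_1
  u_i = v_i − Σ_{j<i} ((v_i · u_j) / (u_j · u_j)) · u_j.

Step by step this gives:
  u_1 = (-3, 0, 3)
  u_2 = (3, 1, 3)
  u_3 = (15/38, -45/19, 15/38)

Orthogonality check:
  u_2 · u_1 = 0 (should be 0)
  u_3 · u_1 = 0 (should be 0)
  u_3 · u_2 = 0 (should be 0)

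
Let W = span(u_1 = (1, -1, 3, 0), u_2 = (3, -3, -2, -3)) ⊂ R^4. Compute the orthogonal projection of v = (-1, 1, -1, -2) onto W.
proj_W(v) = (-89/341, 89/341, -509/341, -6/31)

Set up U = [u_1 | ... | u_2] ∈ R^(4×2). The projector onto W = col(U) is P = U (U^T U)^(-1) U^T.
Compute U^T U =
  [11, 0]
  [0, 31],
and U^T v = (-5, 2).
Solve U^T U · c = U^T v for the coefficients: c = (-5/11, 2/31). The projection is proj_W(v) = U c.
Check: (v - proj_W(v)) · u_1 = 0  (should be 0).
Check: (v - proj_W(v)) · u_2 = 0  (should be 0).
Result: proj_W(v) = (-89/341, 89/341, -509/341, -6/31).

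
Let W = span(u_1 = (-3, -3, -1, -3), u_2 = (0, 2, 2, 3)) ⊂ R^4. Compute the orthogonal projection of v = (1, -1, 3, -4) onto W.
proj_W(v) = (-3/11, -193/187, -159/187, -24/17)

Set up U = [u_1 | ... | u_2] ∈ R^(4×2). The projector onto W = col(U) is P = U (U^T U)^(-1) U^T.
Compute U^T U =
  [28, -17]
  [-17, 17],
and U^T v = (9, -8).
Solve U^T U · c = U^T v for the coefficients: c = (1/11, -71/187). The projection is proj_W(v) = U c.
Check: (v - proj_W(v)) · u_1 = 0  (should be 0).
Check: (v - proj_W(v)) · u_2 = 0  (should be 0).
Result: proj_W(v) = (-3/11, -193/187, -159/187, -24/17).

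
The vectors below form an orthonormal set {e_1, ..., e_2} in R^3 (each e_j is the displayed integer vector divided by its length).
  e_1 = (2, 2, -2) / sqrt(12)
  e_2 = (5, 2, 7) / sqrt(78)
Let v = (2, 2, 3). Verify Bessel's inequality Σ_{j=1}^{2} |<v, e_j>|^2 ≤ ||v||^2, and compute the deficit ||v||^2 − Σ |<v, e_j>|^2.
Σ |<v, e_j>|^2 = 417/26; ||v||^2 = 17; deficit = 25/26

Write each e_j = u_j / sqrt(<u_j, u_j>) where u_j is the displayed integer vector. Then <v, e_j> = <v, u_j> / sqrt(<u_j, u_j>), so |<v, e_j>|^2 = <v, u_j>^2 / <u_j, u_j>.
Coefficients: <v, e_1> = 2/sqrt(12), <v, e_2> = 35/sqrt(78).
Square and sum: Σ |<v, e_j>|^2 = 417/26.
Compute ||v||^2 = v·v = 17.
Deficit = 17 − 417/26 = 25/26 ≥ 0, confirming Bessel's inequality. (The deficit equals ||v − Σ <v,e_j> e_j||^2, the squared distance from v to span{e_j}.)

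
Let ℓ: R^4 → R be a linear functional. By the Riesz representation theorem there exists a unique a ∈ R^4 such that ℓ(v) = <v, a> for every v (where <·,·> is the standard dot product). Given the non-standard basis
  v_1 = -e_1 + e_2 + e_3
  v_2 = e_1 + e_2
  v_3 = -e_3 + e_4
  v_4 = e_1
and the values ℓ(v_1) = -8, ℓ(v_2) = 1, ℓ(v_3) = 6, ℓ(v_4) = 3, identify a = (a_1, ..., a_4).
a = (3, -2, -3, 3)

Write a = (a_1, ..., a_4) in the standard basis. For each basis vector v_i, ℓ(v_i) = <v_i, a> is a linear equation in the a_j's. Collect the n equations into a matrix system V a = ℓ, where row i of V is v_i (expressed in the standard basis). Since V is invertible (lower-triangular with 1s on the diagonal, up to permutation), solve by back-substitution:
  V =
[[-1, 1, 1, 0],
 [1, 1, 0, 0],
 [0, 0, -1, 1],
 [1, 0, 0, 0]]
  V a = (-8, 1, 6, 3)
Solving gives a = (3, -2, -3, 3).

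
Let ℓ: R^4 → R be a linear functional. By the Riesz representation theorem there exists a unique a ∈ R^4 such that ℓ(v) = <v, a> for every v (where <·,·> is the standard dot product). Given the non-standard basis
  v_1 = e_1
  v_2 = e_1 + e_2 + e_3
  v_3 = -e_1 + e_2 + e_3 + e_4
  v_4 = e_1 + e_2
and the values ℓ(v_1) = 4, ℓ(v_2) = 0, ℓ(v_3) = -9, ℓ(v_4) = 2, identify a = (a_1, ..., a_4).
a = (4, -2, -2, -1)

Write a = (a_1, ..., a_4) in the standard basis. For each basis vector v_i, ℓ(v_i) = <v_i, a> is a linear equation in the a_j's. Collect the n equations into a matrix system V a = ℓ, where row i of V is v_i (expressed in the standard basis). Since V is invertible (lower-triangular with 1s on the diagonal, up to permutation), solve by back-substitution:
  V =
[[1, 0, 0, 0],
 [1, 1, 1, 0],
 [-1, 1, 1, 1],
 [1, 1, 0, 0]]
  V a = (4, 0, -9, 2)
Solving gives a = (4, -2, -2, -1).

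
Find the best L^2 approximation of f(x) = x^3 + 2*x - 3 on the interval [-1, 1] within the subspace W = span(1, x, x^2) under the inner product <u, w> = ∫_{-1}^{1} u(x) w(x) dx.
g(x) = 13*x/5 - 3

The best approximation g ∈ W is the orthogonal projection of f onto W. Writing g = a_0 + a_1 x + a_2 x^2, the coefficients solve the normal equations G · a = b where
  G_{ij} = <φ_i, φ_j> and b_i = <f, φ_i>, with φ_0 = 1, φ_1 = x, φ_2 = x^2.
G =
  [2, 0, 2/3]
  [0, 2/3, 0]
  [2/3, 0, 2/5],
b = (-6, 26/15, -2).
Solving gives a_0 = -3, a_1 = 13/5, a_2 = 0, so
  g(x) = 13*x/5 - 3.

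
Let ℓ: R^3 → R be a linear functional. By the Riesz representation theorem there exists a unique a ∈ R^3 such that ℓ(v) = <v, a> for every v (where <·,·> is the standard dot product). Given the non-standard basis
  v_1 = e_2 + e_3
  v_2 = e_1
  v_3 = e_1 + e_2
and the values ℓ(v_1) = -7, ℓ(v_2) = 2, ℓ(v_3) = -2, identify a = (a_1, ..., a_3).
a = (2, -4, -3)

Write a = (a_1, ..., a_3) in the standard basis. For each basis vector v_i, ℓ(v_i) = <v_i, a> is a linear equation in the a_j's. Collect the n equations into a matrix system V a = ℓ, where row i of V is v_i (expressed in the standard basis). Since V is invertible (lower-triangular with 1s on the diagonal, up to permutation), solve by back-substitution:
  V =
[[0, 1, 1],
 [1, 0, 0],
 [1, 1, 0]]
  V a = (-7, 2, -2)
Solving gives a = (2, -4, -3).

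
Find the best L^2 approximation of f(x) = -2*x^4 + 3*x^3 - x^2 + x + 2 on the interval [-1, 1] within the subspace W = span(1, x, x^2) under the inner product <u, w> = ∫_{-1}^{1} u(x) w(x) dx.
g(x) = -19*x^2/7 + 14*x/5 + 76/35

The best approximation g ∈ W is the orthogonal projection of f onto W. Writing g = a_0 + a_1 x + a_2 x^2, the coefficients solve the normal equations G · a = b where
  G_{ij} = <φ_i, φ_j> and b_i = <f, φ_i>, with φ_0 = 1, φ_1 = x, φ_2 = x^2.
G =
  [2, 0, 2/3]
  [0, 2/3, 0]
  [2/3, 0, 2/5],
b = (38/15, 28/15, 38/105).
Solving gives a_0 = 76/35, a_1 = 14/5, a_2 = -19/7, so
  g(x) = -19*x^2/7 + 14*x/5 + 76/35.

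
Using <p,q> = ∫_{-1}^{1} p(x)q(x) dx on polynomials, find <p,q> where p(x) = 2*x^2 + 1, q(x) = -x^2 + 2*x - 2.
<p,q> = -122/15

Expand the product: p(x)·q(x) = -2*x^4 + 4*x^3 - 5*x^2 + 2*x - 2.
∫_{-1}^{1} of each monomial x^k gives [2/(k+1) if k even, 0 if k odd]. Integrating term-by-term (or equivalently evaluating the antiderivative F(x) = -2*x^5/5 + x^4 - 5*x^3/3 + x^2 - 2*x at the endpoints):
  F(1) − F(−1) = -31/15 − (91/15) = -122/15.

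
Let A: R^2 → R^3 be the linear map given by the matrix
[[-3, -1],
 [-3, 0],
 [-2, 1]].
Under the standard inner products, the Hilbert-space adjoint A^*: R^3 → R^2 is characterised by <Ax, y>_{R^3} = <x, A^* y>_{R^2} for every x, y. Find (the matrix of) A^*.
A^* = A^T =
[[-3, -3, -2],
 [-1, 0, 1]]

For real matrices with standard dot products, the defining identity <Ax, y> = <x, A^* y> gives (Ax)^T y = x^T (A^*) y, i.e. x^T A^T y = x^T (A^*) y. Since this holds for all x, y, we must have A^* = A^T. Therefore
A^* =
[[-3, -3, -2],
 [-1, 0, 1]].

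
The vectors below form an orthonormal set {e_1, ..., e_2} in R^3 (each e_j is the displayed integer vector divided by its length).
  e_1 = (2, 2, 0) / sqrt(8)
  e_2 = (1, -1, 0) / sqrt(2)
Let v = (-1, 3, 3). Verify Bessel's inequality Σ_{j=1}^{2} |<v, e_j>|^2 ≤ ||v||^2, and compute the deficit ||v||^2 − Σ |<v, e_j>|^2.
Σ |<v, e_j>|^2 = 10; ||v||^2 = 19; deficit = 9

Write each e_j = u_j / sqrt(<u_j, u_j>) where u_j is the displayed integer vector. Then <v, e_j> = <v, u_j> / sqrt(<u_j, u_j>), so |<v, e_j>|^2 = <v, u_j>^2 / <u_j, u_j>.
Coefficients: <v, e_1> = 4/sqrt(8), <v, e_2> = -4/sqrt(2).
Square and sum: Σ |<v, e_j>|^2 = 10.
Compute ||v||^2 = v·v = 19.
Deficit = 19 − 10 = 9 ≥ 0, confirming Bessel's inequality. (The deficit equals ||v − Σ <v,e_j> e_j||^2, the squared distance from v to span{e_j}.)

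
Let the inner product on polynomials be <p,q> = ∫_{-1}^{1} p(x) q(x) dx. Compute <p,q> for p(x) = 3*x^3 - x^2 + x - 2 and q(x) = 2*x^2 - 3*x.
<p,q> = -136/15

Expand the product: p(x)·q(x) = 6*x^5 - 11*x^4 + 5*x^3 - 7*x^2 + 6*x.
∫_{-1}^{1} of each monomial x^k gives [2/(k+1) if k even, 0 if k odd]. Integrating term-by-term (or equivalently evaluating the antiderivative F(x) = x^6 - 11*x^5/5 + 5*x^4/4 - 7*x^3/3 + 3*x^2 at the endpoints):
  F(1) − F(−1) = 43/60 − (587/60) = -136/15.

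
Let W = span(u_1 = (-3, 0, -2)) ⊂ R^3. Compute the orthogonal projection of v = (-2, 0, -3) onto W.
proj_W(v) = (-36/13, 0, -24/13)

Set up U = [u_1 | ... | u_1] ∈ R^(3×1). The projector onto W = col(U) is P = U (U^T U)^(-1) U^T.
Compute U^T U =
  [13],
and U^T v = (12).
Solve U^T U · c = U^T v for the coefficients: c = (12/13). The projection is proj_W(v) = U c.
Check: (v - proj_W(v)) · u_1 = 0  (should be 0).
Result: proj_W(v) = (-36/13, 0, -24/13).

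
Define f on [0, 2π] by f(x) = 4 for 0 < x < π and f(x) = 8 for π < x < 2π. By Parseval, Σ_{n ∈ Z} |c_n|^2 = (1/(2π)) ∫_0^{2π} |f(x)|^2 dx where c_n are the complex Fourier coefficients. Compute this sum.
Σ |c_n|^2 = 40

Parseval equates the L^2 energy of f (normalised by 1/(2π)) with the ℓ^2 sum of its Fourier coefficients: (1/(2π)) ∫_0^{2π} |f|^2 = Σ |c_n|^2.
Compute the left side: (1/(2π)) [∫_0^π 4^2 dx + ∫_π^{2π} 8^2 dx] = (1/(2π)) · (16π + 64π) = (16 + 64)/2 = 40.
So Σ_{n ∈ Z} |c_n|^2 = 40.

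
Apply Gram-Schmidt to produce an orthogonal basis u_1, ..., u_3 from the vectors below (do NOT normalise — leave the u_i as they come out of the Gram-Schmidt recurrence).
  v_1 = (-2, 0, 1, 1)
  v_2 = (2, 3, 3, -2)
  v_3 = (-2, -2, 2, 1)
Orthogonal basis:
  u_1 = (-2, 0, 1, 1)
  u_2 = (1, 3, 7/2, -3/2)
  u_3 = (64/147, -83/49, 25/21, -47/147)

Apply the Gram-Schmidt recurrence
  u_1 = v_1
  u_i = v_i − Σ_{j<i} ((v_i · u_j) / (u_j · u_j)) · u_j.

Step by step this gives:
  u_1 = (-2, 0, 1, 1)
  u_2 = (1, 3, 7/2, -3/2)
  u_3 = (64/147, -83/49, 25/21, -47/147)

Orthogonality check:
  u_2 · u_1 = 0 (should be 0)
  u_3 · u_1 = 0 (should be 0)
  u_3 · u_2 = 0 (should be 0)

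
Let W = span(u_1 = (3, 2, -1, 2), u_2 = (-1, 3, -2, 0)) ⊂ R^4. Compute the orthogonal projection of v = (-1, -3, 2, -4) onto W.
proj_W(v) = (-497/227, -775/227, 448/227, -412/227)

Set up U = [u_1 | ... | u_2] ∈ R^(4×2). The projector onto W = col(U) is P = U (U^T U)^(-1) U^T.
Compute U^T U =
  [18, 5]
  [5, 14],
and U^T v = (-19, -12).
Solve U^T U · c = U^T v for the coefficients: c = (-206/227, -121/227). The projection is proj_W(v) = U c.
Check: (v - proj_W(v)) · u_1 = 0  (should be 0).
Check: (v - proj_W(v)) · u_2 = 0  (should be 0).
Result: proj_W(v) = (-497/227, -775/227, 448/227, -412/227).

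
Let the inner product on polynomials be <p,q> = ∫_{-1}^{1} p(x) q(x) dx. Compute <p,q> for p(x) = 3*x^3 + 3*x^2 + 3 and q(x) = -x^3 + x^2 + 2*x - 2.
<p,q> = -394/35

Expand the product: p(x)·q(x) = -3*x^6 + 9*x^4 - 3*x^3 - 3*x^2 + 6*x - 6.
∫_{-1}^{1} of each monomial x^k gives [2/(k+1) if k even, 0 if k odd]. Integrating term-by-term (or equivalently evaluating the antiderivative F(x) = -3*x^7/7 + 9*x^5/5 - 3*x^4/4 - x^3 + 3*x^2 - 6*x at the endpoints):
  F(1) − F(−1) = -473/140 − (1103/140) = -394/35.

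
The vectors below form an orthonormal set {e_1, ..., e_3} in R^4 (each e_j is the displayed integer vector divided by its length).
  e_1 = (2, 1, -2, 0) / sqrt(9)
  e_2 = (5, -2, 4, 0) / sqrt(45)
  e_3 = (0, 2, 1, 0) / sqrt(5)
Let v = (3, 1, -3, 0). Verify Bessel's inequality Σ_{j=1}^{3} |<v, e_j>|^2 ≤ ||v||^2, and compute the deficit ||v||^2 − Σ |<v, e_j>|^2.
Σ |<v, e_j>|^2 = 19; ||v||^2 = 19; deficit = 0

Write each e_j = u_j / sqrt(<u_j, u_j>) where u_j is the displayed integer vector. Then <v, e_j> = <v, u_j> / sqrt(<u_j, u_j>), so |<v, e_j>|^2 = <v, u_j>^2 / <u_j, u_j>.
Coefficients: <v, e_1> = 13/sqrt(9), <v, e_2> = 1/sqrt(45), <v, e_3> = -1/sqrt(5).
Square and sum: Σ |<v, e_j>|^2 = 19.
Compute ||v||^2 = v·v = 19.
Deficit = 19 − 19 = 0 ≥ 0, confirming Bessel's inequality. (The deficit equals ||v − Σ <v,e_j> e_j||^2, the squared distance from v to span{e_j}.)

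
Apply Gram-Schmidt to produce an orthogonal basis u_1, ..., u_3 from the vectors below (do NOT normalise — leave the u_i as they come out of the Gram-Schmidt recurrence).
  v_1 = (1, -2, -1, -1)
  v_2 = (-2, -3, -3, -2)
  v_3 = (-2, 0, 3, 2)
Orthogonal basis:
  u_1 = (1, -2, -1, -1)
  u_2 = (-23/7, -3/7, -12/7, -5/7)
  u_3 = (-1, -2, 2, 1)

Apply the Gram-Schmidt recurrence
  u_1 = v_1
  u_i = v_i − Σ_{j<i} ((v_i · u_j) / (u_j · u_j)) · u_j.

Step by step this gives:
  u_1 = (1, -2, -1, -1)
  u_2 = (-23/7, -3/7, -12/7, -5/7)
  u_3 = (-1, -2, 2, 1)

Orthogonality check:
  u_2 · u_1 = 0 (should be 0)
  u_3 · u_1 = 0 (should be 0)
  u_3 · u_2 = 0 (should be 0)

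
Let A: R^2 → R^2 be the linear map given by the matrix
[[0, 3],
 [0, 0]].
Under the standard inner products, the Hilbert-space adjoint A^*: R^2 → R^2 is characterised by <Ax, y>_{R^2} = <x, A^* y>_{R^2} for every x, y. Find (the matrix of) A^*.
A^* = A^T =
[[0, 0],
 [3, 0]]

For real matrices with standard dot products, the defining identity <Ax, y> = <x, A^* y> gives (Ax)^T y = x^T (A^*) y, i.e. x^T A^T y = x^T (A^*) y. Since this holds for all x, y, we must have A^* = A^T. Therefore
A^* =
[[0, 0],
 [3, 0]].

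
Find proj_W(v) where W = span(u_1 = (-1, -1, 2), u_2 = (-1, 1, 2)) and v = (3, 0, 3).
proj_W(v) = (-3/5, 0, 6/5)

Set up U = [u_1 | ... | u_2] ∈ R^(3×2). The projector onto W = col(U) is P = U (U^T U)^(-1) U^T.
Compute U^T U =
  [6, 4]
  [4, 6],
and U^T v = (3, 3).
Solve U^T U · c = U^T v for the coefficients: c = (3/10, 3/10). The projection is proj_W(v) = U c.
Check: (v - proj_W(v)) · u_1 = 0  (should be 0).
Check: (v - proj_W(v)) · u_2 = 0  (should be 0).
Result: proj_W(v) = (-3/5, 0, 6/5).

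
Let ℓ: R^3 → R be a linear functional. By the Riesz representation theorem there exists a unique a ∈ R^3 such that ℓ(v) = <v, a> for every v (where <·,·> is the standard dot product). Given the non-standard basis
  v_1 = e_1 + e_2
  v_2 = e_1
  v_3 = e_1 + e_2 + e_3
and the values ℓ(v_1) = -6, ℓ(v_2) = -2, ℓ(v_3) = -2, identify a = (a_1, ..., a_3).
a = (-2, -4, 4)

Write a = (a_1, ..., a_3) in the standard basis. For each basis vector v_i, ℓ(v_i) = <v_i, a> is a linear equation in the a_j's. Collect the n equations into a matrix system V a = ℓ, where row i of V is v_i (expressed in the standard basis). Since V is invertible (lower-triangular with 1s on the diagonal, up to permutation), solve by back-substitution:
  V =
[[1, 1, 0],
 [1, 0, 0],
 [1, 1, 1]]
  V a = (-6, -2, -2)
Solving gives a = (-2, -4, 4).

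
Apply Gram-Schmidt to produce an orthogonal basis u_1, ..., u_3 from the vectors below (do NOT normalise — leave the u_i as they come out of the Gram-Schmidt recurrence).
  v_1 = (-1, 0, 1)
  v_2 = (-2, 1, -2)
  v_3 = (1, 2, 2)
Orthogonal basis:
  u_1 = (-1, 0, 1)
  u_2 = (-2, 1, -2)
  u_3 = (11/18, 22/9, 11/18)

Apply the Gram-Schmidt recurrence
  u_1 = v_1
  u_i = v_i − Σ_{j<i} ((v_i · u_j) / (u_j · u_j)) · u_j.

Step by step this gives:
  u_1 = (-1, 0, 1)
  u_2 = (-2, 1, -2)
  u_3 = (11/18, 22/9, 11/18)

Orthogonality check:
  u_2 · u_1 = 0 (should be 0)
  u_3 · u_1 = 0 (should be 0)
  u_3 · u_2 = 0 (should be 0)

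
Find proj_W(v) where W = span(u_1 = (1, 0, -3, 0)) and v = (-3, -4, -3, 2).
proj_W(v) = (3/5, 0, -9/5, 0)

Set up U = [u_1 | ... | u_1] ∈ R^(4×1). The projector onto W = col(U) is P = U (U^T U)^(-1) U^T.
Compute U^T U =
  [10],
and U^T v = (6).
Solve U^T U · c = U^T v for the coefficients: c = (3/5). The projection is proj_W(v) = U c.
Check: (v - proj_W(v)) · u_1 = 0  (should be 0).
Result: proj_W(v) = (3/5, 0, -9/5, 0).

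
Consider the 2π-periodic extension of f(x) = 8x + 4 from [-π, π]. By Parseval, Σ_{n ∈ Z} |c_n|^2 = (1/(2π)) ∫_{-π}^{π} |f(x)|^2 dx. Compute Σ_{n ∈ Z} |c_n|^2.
Σ |c_n|^2 = 64π^2/3 + 16

Expand and integrate term by term over [-π, π]:
  ∫ (8x)^2 dx = 64·(2π^3/3); ∫ 2·8·(4)·x dx = 0 (odd integrand); ∫ 4^2 dx = 16·2π.
So (1/(2π)) ∫_{-π}^{π} (8x + 4)^2 dx = 64π^2/3 + 16 = 64π^2/3 + 16.
Parseval ⇒ Σ |c_n|^2 = 64π^2/3 + 16.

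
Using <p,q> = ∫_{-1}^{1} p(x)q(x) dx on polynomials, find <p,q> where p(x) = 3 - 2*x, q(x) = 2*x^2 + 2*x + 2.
<p,q> = 40/3

Expand the product: p(x)·q(x) = -4*x^3 + 2*x^2 + 2*x + 6.
∫_{-1}^{1} of each monomial x^k gives [2/(k+1) if k even, 0 if k odd]. Integrating term-by-term (or equivalently evaluating the antiderivative F(x) = -x^4 + 2*x^3/3 + x^2 + 6*x at the endpoints):
  F(1) − F(−1) = 20/3 − (-20/3) = 40/3.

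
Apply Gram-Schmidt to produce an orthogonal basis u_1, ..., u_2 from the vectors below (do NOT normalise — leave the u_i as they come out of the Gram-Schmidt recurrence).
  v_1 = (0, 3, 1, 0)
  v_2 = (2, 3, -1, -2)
Orthogonal basis:
  u_1 = (0, 3, 1, 0)
  u_2 = (2, 3/5, -9/5, -2)

Apply the Gram-Schmidt recurrence
  u_1 = v_1
  u_i = v_i − Σ_{j<i} ((v_i · u_j) / (u_j · u_j)) · u_j.

Step by step this gives:
  u_1 = (0, 3, 1, 0)
  u_2 = (2, 3/5, -9/5, -2)

Orthogonality check:
  u_2 · u_1 = 0 (should be 0)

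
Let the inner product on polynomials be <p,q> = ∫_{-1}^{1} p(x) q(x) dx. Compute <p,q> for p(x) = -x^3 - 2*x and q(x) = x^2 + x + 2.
<p,q> = -26/15

Expand the product: p(x)·q(x) = -x^5 - x^4 - 4*x^3 - 2*x^2 - 4*x.
∫_{-1}^{1} of each monomial x^k gives [2/(k+1) if k even, 0 if k odd]. Integrating term-by-term (or equivalently evaluating the antiderivative F(x) = -x^6/6 - x^5/5 - x^4 - 2*x^3/3 - 2*x^2 at the endpoints):
  F(1) − F(−1) = -121/30 − (-23/10) = -26/15.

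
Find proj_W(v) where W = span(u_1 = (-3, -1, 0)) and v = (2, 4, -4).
proj_W(v) = (3, 1, 0)

Set up U = [u_1 | ... | u_1] ∈ R^(3×1). The projector onto W = col(U) is P = U (U^T U)^(-1) U^T.
Compute U^T U =
  [10],
and U^T v = (-10).
Solve U^T U · c = U^T v for the coefficients: c = (-1). The projection is proj_W(v) = U c.
Check: (v - proj_W(v)) · u_1 = 0  (should be 0).
Result: proj_W(v) = (3, 1, 0).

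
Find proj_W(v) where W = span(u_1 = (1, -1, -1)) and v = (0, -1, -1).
proj_W(v) = (2/3, -2/3, -2/3)

Set up U = [u_1 | ... | u_1] ∈ R^(3×1). The projector onto W = col(U) is P = U (U^T U)^(-1) U^T.
Compute U^T U =
  [3],
and U^T v = (2).
Solve U^T U · c = U^T v for the coefficients: c = (2/3). The projection is proj_W(v) = U c.
Check: (v - proj_W(v)) · u_1 = 0  (should be 0).
Result: proj_W(v) = (2/3, -2/3, -2/3).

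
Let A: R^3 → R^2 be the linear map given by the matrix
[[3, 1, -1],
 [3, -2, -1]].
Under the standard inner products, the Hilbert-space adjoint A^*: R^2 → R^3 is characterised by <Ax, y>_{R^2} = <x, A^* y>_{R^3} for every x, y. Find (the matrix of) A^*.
A^* = A^T =
[[3, 3],
 [1, -2],
 [-1, -1]]

For real matrices with standard dot products, the defining identity <Ax, y> = <x, A^* y> gives (Ax)^T y = x^T (A^*) y, i.e. x^T A^T y = x^T (A^*) y. Since this holds for all x, y, we must have A^* = A^T. Therefore
A^* =
[[3, 3],
 [1, -2],
 [-1, -1]].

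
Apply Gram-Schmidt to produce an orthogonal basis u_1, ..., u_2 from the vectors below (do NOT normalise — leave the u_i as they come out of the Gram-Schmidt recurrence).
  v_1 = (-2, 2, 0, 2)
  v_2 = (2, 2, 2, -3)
Orthogonal basis:
  u_1 = (-2, 2, 0, 2)
  u_2 = (1, 3, 2, -2)

Apply the Gram-Schmidt recurrence
  u_1 = v_1
  u_i = v_i − Σ_{j<i} ((v_i · u_j) / (u_j · u_j)) · u_j.

Step by step this gives:
  u_1 = (-2, 2, 0, 2)
  u_2 = (1, 3, 2, -2)

Orthogonality check:
  u_2 · u_1 = 0 (should be 0)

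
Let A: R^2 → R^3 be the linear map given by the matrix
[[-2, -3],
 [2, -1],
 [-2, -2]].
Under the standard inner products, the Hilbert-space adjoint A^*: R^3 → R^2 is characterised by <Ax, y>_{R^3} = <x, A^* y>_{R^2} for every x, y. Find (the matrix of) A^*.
A^* = A^T =
[[-2, 2, -2],
 [-3, -1, -2]]

For real matrices with standard dot products, the defining identity <Ax, y> = <x, A^* y> gives (Ax)^T y = x^T (A^*) y, i.e. x^T A^T y = x^T (A^*) y. Since this holds for all x, y, we must have A^* = A^T. Therefore
A^* =
[[-2, 2, -2],
 [-3, -1, -2]].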